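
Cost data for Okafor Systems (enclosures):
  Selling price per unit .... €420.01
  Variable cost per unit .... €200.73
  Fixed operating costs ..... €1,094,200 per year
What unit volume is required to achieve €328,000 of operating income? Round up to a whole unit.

6,486 enclosures

Unit CM = price − variable cost = €420.01 − €200.73 = €219.28.
Required volume = (fixed costs + target profit) ÷ CM = (€1,094,200 + €328,000) ÷ €219.28 = 6,485.77, so 6,486 enclosures.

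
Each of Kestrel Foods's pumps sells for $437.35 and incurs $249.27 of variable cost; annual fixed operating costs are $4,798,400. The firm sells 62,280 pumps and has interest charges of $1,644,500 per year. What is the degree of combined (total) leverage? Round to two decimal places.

2.22

At 62,280 units, contribution = 62,280 × $188.08 = $11,713,622.40.
Subtracting fixed costs: EBIT = $11,713,622.40 − $4,798,400 = $6,915,222.40. Interest = $1,644,500.00.
DOL = $11,713,622.40 ÷ $6,915,222.40 = 1.6939; DFL = $6,915,222.40 ÷ $5,270,722.40 = 1.3120.
Combined leverage = 1.6939 × 1.3120 = 2.2224.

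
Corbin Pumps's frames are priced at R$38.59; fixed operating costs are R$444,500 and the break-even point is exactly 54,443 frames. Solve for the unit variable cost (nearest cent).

At break-even, FC = Q × (P − VC), so P − VC = R$444,500 ÷ 54,443 = R$8.1645.
Variable cost per unit = R$38.59 − R$8.1645 = R$30.43.

R$30.43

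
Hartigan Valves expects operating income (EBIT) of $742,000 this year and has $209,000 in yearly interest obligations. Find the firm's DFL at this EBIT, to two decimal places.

1.39

Interest = $209,000.00.
Degree of financial leverage = EBIT / (EBIT − interest) = $742,000 / $533,000.00 = 1.3921.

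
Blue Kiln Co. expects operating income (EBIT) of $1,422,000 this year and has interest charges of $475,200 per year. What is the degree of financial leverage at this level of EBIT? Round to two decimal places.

1.50

Annual interest charges come to $475,200.00.
Degree of financial leverage = EBIT / (EBIT − interest) = $1,422,000 / $946,800.00 = 1.5019.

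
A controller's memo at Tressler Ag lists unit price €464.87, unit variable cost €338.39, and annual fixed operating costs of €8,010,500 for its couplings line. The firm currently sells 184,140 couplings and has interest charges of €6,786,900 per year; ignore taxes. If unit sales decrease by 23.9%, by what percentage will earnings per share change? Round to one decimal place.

Total contribution margin = 184,140 × €126.48 = €23,290,027.20.
EBIT = €23,290,027.20 − €8,010,500 = €15,279,527.20.
Interest = €6,786,900.00, so EBIT − I = €8,492,627.20.
DCL = total CM / (EBIT − I) = €23,290,027.20 / €8,492,627.20 = 2.7424.
EPS therefore changes by 2.7424 × (-23.9%) = -65.5%.

-65.5%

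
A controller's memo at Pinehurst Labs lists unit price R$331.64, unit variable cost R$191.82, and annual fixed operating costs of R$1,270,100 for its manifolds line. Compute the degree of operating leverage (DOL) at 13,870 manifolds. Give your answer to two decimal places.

2.90

Total contribution margin = 13,870 × R$139.82 = R$1,939,303.40.
Operating income = contribution − fixed costs = R$1,939,303.40 − R$1,270,100 = R$669,203.40.
Degree of operating leverage = R$1,939,303.40 / R$669,203.40 = 2.8979.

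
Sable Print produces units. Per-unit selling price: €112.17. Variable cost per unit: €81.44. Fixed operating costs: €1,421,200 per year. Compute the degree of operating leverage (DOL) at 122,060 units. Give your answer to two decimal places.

1.61

At 122,060 units, contribution = 122,060 × €30.73 = €3,750,903.80.
EBIT = €3,750,903.80 − €1,421,200 = €2,329,703.80.
So DOL = total CM / EBIT = €3,750,903.80 / €2,329,703.80 = 1.6100.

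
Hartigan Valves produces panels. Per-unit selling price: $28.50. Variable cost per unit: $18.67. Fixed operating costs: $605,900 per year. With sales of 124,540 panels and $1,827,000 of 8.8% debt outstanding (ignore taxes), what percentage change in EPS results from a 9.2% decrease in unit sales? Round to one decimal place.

-24.6%

Contribution at this volume is 124,540 × $9.83 = $1,224,228.20.
EBIT = $1,224,228.20 − $605,900 = $618,328.20.
Interest = $160,776.00, so EBIT − I = $457,552.20.
DCL = total CM / (EBIT − I) = $1,224,228.20 / $457,552.20 = 2.6756.
%ΔEPS = DCL × %ΔSales = 2.6756 × -9.2% = -24.6%.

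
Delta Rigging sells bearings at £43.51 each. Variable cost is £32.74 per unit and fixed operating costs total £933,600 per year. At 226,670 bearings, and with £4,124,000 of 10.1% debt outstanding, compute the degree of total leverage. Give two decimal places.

Total contribution margin = 226,670 × £10.77 = £2,441,235.90.
EBIT = £2,441,235.90 − £933,600 = £1,507,635.90. Interest = £416,524.00, so EBIT − I = £1,091,111.90.
Degree of total leverage = total CM / (EBIT − interest) = £2,441,235.90 / £1,091,111.90 = 2.2374.

2.24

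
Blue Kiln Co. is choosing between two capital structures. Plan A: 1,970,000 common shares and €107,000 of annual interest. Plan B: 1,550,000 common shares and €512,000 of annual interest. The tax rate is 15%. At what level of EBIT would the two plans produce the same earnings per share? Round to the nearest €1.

€2,006,643

At indifference, (EBIT − 107,000)(1 − t)/1,970,000 = (EBIT − 512,000)(1 − t)/1,550,000.
The (1 − t) factor cancels: (EBIT − 107,000) × 1,550,000 = (EBIT − 512,000) × 1,970,000.
Solving, EBIT = (512,000·1,970,000 − 107,000·1,550,000) / (1,970,000 − 1,550,000) = 842,790,000,000 / 420,000 = 2,006,642.86.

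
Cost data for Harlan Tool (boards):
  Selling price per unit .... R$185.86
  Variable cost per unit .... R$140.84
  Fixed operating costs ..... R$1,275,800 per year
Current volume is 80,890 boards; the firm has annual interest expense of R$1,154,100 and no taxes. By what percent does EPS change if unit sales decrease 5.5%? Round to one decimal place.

At 80,890 units, contribution = 80,890 × R$45.02 = R$3,641,667.80.
EBIT = R$3,641,667.80 − R$1,275,800 = R$2,365,867.80.
After interest of R$1,154,100.00, pre-tax earnings = R$1,211,767.80.
Degree of combined leverage = contribution ÷ (EBIT − I) = R$3,641,667.80 ÷ R$1,211,767.80 = 3.0053.
%ΔEPS = DCL × %ΔSales = 3.0053 × -5.5% = -16.5%.

-16.5%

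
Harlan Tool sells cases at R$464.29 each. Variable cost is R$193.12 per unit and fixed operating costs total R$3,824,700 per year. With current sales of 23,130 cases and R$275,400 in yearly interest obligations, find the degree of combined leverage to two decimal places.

Total contribution margin = 23,130 × R$271.17 = R$6,272,162.10.
EBIT = R$6,272,162.10 − R$3,824,700 = R$2,447,462.10. Interest = R$275,400.00.
DOL = R$6,272,162.10 ÷ R$2,447,462.10 = 2.5627; DFL = R$2,447,462.10 ÷ R$2,172,062.10 = 1.1268.
DCL = DOL × DFL = 2.5627 × 1.1268 = 2.8877.

2.89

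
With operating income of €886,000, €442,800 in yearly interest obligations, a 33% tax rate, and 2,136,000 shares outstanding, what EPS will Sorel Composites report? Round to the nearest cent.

Interest = €442,800.00, so EBT = €886,000 − €442,800.00 = €443,200.00.
After tax at 33%: net income = €443,200.00 × 0.67 = €296,944.00.
Per share: €296,944.00 / 2,136,000 shares = €0.14.

€0.14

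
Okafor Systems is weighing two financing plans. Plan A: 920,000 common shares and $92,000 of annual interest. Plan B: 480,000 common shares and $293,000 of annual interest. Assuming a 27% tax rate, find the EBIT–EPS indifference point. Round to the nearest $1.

$512,273

At indifference, (EBIT − 92,000)(1 − t)/920,000 = (EBIT − 293,000)(1 − t)/480,000.
Cancelling (1 − t) and cross-multiplying: 480,000·(EBIT − 92,000) = 920,000·(EBIT − 293,000).
Solving, EBIT = (293,000·920,000 − 92,000·480,000) / (920,000 − 480,000) = 225,400,000,000 / 440,000 = 512,272.73.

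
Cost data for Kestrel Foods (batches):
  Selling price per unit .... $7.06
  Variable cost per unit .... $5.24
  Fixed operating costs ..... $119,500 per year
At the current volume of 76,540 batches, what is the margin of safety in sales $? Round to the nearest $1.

$76,817

Unit CM = price − variable cost = $7.06 − $5.24 = $1.82. Break-even units = $119,500 ÷ $1.82 = 65,659.34; break-even revenue = 65,659.34 × $7.06 = $463,554.95.
Current sales = 76,540 × $7.06 = $540,372.40.
Margin of safety = $540,372.40 − $463,554.95 = $76,817.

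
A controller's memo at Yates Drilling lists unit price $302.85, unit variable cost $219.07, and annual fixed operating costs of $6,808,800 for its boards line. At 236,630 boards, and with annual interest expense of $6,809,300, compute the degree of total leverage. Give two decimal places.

3.19

Total contribution margin = 236,630 × $83.78 = $19,824,861.40.
EBIT = $19,824,861.40 − $6,808,800 = $13,016,061.40. Interest = $6,809,300.00, so EBIT − I = $6,206,761.40.
DCL = contribution ÷ (EBIT − I) = $19,824,861.40 ÷ $6,206,761.40 = 3.1941.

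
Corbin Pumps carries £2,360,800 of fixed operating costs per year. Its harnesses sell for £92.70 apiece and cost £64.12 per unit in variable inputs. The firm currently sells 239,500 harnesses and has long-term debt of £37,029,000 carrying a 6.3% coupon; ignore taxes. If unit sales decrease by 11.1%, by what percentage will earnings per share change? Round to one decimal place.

At 239,500 units, contribution = 239,500 × £28.58 = £6,844,910.00.
Operating income = contribution − fixed costs = £6,844,910.00 − £2,360,800 = £4,484,110.00.
After interest of £2,332,827.00, pre-tax earnings = £2,151,283.00.
Degree of combined leverage = contribution ÷ (EBIT − I) = £6,844,910.00 ÷ £2,151,283.00 = 3.1818.
EPS therefore changes by 3.1818 × (-11.1%) = -35.3%.

-35.3%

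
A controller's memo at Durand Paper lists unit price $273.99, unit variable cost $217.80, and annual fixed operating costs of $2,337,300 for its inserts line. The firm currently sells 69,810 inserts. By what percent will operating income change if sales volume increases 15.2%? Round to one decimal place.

Total contribution margin = 69,810 × $56.19 = $3,922,623.90.
Subtracting fixed costs: EBIT = $3,922,623.90 − $2,337,300 = $1,585,323.90.
So DOL = total CM / EBIT = $3,922,623.90 / $1,585,323.90 = 2.4743.
Operating income changes by 2.4743 × +15.2% = +37.6%.

+37.6%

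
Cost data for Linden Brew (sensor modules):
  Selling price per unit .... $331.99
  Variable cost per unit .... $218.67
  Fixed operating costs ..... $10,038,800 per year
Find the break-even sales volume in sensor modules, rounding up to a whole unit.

Contribution margin per unit = $331.99 − $218.67 = $113.32.
Break-even Q = $10,038,800 / $113.32 = 88,588.07 → 88,589 sensor modules.

88,589 sensor modules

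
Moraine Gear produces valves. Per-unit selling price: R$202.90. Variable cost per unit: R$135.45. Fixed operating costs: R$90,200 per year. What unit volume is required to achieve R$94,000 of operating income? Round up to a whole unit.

2,731 valves

Unit CM = price − variable cost = R$202.90 − R$135.45 = R$67.45.
Units = (FC + target) / CM = (R$90,200 + R$94,000) / R$67.45 = 2,730.91, so 2,731 valves.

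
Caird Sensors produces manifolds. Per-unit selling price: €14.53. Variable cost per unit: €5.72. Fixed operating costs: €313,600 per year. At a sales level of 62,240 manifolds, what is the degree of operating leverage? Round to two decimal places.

2.34

Total contribution margin = 62,240 × €8.81 = €548,334.40.
Subtracting fixed costs: EBIT = €548,334.40 − €313,600 = €234,734.40.
DOL = contribution ÷ EBIT = €548,334.40 ÷ €234,734.40 = 2.3360.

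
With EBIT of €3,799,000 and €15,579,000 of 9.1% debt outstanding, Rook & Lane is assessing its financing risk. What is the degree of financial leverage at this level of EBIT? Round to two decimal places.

Annual interest charges come to €1,417,689.00.
Degree of financial leverage = EBIT / (EBIT − interest) = €3,799,000 / €2,381,311.00 = 1.5953.

1.60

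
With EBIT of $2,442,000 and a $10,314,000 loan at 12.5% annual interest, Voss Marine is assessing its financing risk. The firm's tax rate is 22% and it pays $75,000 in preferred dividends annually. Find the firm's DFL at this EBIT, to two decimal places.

Annual interest charges come to $1,289,250.00.
Pre-tax preferred-dividend burden = $75,000 ÷ (1 − 0.22) = $96,153.85.
DFL = EBIT ÷ [EBIT − I − D_p/(1−t)] = $2,442,000 ÷ [$2,442,000 − $1,289,250.00 − $96,153.85] = $2,442,000 ÷ $1,056,596.15 = 2.3112.

2.31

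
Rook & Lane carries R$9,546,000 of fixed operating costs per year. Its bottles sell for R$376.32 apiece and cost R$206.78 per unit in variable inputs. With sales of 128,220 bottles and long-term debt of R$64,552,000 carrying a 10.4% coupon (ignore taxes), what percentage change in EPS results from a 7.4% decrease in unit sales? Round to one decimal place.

-29.4%

Contribution at this volume is 128,220 × R$169.54 = R$21,738,418.80.
Subtracting fixed costs: EBIT = R$21,738,418.80 − R$9,546,000 = R$12,192,418.80.
After interest of R$6,713,408.00, pre-tax earnings = R$5,479,010.80.
DCL = total CM / (EBIT − I) = R$21,738,418.80 / R$5,479,010.80 = 3.9676.
EPS therefore changes by 3.9676 × (-7.4%) = -29.4%.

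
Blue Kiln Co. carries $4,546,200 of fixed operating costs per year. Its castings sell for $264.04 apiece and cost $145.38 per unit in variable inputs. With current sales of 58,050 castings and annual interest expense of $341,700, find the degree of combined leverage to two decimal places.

3.44

At 58,050 units, contribution = 58,050 × $118.66 = $6,888,213.00.
Subtracting fixed costs: EBIT = $6,888,213.00 − $4,546,200 = $2,342,013.00. Interest = $341,700.00, so EBIT − I = $2,000,313.00.
DCL = contribution ÷ (EBIT − I) = $6,888,213.00 ÷ $2,000,313.00 = 3.4436.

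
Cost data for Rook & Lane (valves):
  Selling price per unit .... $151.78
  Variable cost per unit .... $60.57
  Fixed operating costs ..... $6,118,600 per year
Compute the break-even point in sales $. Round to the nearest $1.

CM per unit = $151.78 − $60.57 = $91.21; CM ratio = $91.21 / $151.78 = 0.6009.
Break-even sales = FC ÷ CM ratio = $6,118,600 × $151.78 / $91.21 = $10,181,790.

$10,181,790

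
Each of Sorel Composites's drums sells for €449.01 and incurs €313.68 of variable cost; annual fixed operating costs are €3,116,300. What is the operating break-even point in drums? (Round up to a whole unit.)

Unit CM = price − variable cost = €449.01 − €313.68 = €135.33.
Break-even Q = €3,116,300 / €135.33 = 23,027.41 → 23,028 drums.

23,028 drums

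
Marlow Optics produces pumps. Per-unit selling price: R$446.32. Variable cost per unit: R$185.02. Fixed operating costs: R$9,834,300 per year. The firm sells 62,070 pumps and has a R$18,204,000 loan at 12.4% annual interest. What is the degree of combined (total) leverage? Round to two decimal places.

At 62,070 units, contribution = 62,070 × R$261.30 = R$16,218,891.00.
Operating income = contribution − fixed costs = R$16,218,891.00 − R$9,834,300 = R$6,384,591.00. Interest = R$2,257,296.00.
DOL = R$16,218,891.00 ÷ R$6,384,591.00 = 2.5403; DFL = R$6,384,591.00 ÷ R$4,127,295.00 = 1.5469.
DCL = DOL × DFL = 2.5403 × 1.5469 = 3.9296.

3.93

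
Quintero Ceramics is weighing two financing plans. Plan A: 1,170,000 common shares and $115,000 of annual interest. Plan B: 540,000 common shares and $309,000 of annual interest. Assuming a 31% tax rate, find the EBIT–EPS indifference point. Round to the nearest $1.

Set EPS_A = EPS_B: (EBIT − $115,000)(1 − 0.31) ÷ 1,170,000 = (EBIT − $309,000)(1 − 0.31) ÷ 540,000.
Cancelling (1 − t) and cross-multiplying: 540,000·(EBIT − 115,000) = 1,170,000·(EBIT − 309,000).
EBIT × (1,170,000 − 540,000) = 309,000 × 1,170,000 − 115,000 × 540,000 = 299,430,000,000, so EBIT = 299,430,000,000 ÷ 630,000 = 475,285.71.

$475,286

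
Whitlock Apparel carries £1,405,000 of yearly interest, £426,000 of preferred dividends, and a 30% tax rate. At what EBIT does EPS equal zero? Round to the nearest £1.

£2,013,571

Preferred dividends are paid after tax, so their pre-tax equivalent is £426,000 ÷ (1 − 0.30) = £608,571.43.
EPS = 0 when EBIT covers interest plus the pre-tax preferred burden: £1,405,000 + £608,571.43 = £2,013,571.43.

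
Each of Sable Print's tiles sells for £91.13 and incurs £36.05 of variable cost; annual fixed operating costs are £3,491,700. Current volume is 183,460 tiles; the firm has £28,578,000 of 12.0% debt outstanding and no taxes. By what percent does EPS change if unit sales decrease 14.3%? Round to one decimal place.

-45.4%

At 183,460 units, contribution = 183,460 × £55.08 = £10,104,976.80.
EBIT = £10,104,976.80 − £3,491,700 = £6,613,276.80.
After interest of £3,429,360.00, pre-tax earnings = £3,183,916.80.
Degree of combined leverage = contribution ÷ (EBIT − I) = £10,104,976.80 ÷ £3,183,916.80 = 3.1738.
EPS therefore changes by 3.1738 × (-14.3%) = -45.4%.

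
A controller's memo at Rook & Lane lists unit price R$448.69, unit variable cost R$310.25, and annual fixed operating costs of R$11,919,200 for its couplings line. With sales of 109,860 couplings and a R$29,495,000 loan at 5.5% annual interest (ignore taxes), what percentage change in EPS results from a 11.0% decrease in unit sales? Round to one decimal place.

At 109,860 units, contribution = 109,860 × R$138.44 = R$15,209,018.40.
EBIT = R$15,209,018.40 − R$11,919,200 = R$3,289,818.40.
After interest of R$1,622,225.00, pre-tax earnings = R$1,667,593.40.
DCL = total CM / (EBIT − I) = R$15,209,018.40 / R$1,667,593.40 = 9.1203.
%ΔEPS = DCL × %ΔSales = 9.1203 × -11.0% = -100.3%.

-100.3%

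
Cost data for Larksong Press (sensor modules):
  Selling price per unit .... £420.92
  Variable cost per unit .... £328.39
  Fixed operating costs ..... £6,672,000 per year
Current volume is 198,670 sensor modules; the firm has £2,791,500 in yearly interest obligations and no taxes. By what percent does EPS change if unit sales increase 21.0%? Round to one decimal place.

+43.3%

At 198,670 units, contribution = 198,670 × £92.53 = £18,382,935.10.
EBIT = £18,382,935.10 − £6,672,000 = £11,710,935.10.
After interest of £2,791,500.00, pre-tax earnings = £8,919,435.10.
Degree of combined leverage = contribution ÷ (EBIT − I) = £18,382,935.10 ÷ £8,919,435.10 = 2.0610.
EPS therefore changes by 2.0610 × (+21.0%) = +43.3%.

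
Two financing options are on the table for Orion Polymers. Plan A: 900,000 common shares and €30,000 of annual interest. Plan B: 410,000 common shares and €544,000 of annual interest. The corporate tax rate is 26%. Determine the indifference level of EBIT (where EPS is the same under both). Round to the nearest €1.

Set EPS_A = EPS_B: (EBIT − €30,000)(1 − 0.26) ÷ 900,000 = (EBIT − €544,000)(1 − 0.26) ÷ 410,000.
The (1 − t) factor cancels: (EBIT − 30,000) × 410,000 = (EBIT − 544,000) × 900,000.
EBIT × (900,000 − 410,000) = 544,000 × 900,000 − 30,000 × 410,000 = 477,300,000,000, so EBIT = 477,300,000,000 ÷ 490,000 = 974,081.63.

€974,082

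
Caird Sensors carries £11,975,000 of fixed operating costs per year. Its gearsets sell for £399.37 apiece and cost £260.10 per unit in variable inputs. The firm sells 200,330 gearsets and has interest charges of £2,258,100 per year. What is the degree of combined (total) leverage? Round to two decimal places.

2.04

Contribution at this volume is 200,330 × £139.27 = £27,899,959.10.
Operating income = contribution − fixed costs = £27,899,959.10 − £11,975,000 = £15,924,959.10. Interest = £2,258,100.00.
DOL = £27,899,959.10 ÷ £15,924,959.10 = 1.7520; DFL = £15,924,959.10 ÷ £13,666,859.10 = 1.1652.
Combined leverage = 1.7520 × 1.1652 = 2.0414.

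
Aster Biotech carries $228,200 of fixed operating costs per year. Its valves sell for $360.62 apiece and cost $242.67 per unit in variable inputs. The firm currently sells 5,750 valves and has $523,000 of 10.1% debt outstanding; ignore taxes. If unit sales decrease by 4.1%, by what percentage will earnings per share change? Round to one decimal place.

Total contribution margin = 5,750 × $117.95 = $678,212.50.
Operating income = contribution − fixed costs = $678,212.50 − $228,200 = $450,012.50.
After interest of $52,823.00, pre-tax earnings = $397,189.50.
DCL = total CM / (EBIT − I) = $678,212.50 / $397,189.50 = 1.7075.
%ΔEPS = DCL × %ΔSales = 1.7075 × -4.1% = -7.0%.

-7.0%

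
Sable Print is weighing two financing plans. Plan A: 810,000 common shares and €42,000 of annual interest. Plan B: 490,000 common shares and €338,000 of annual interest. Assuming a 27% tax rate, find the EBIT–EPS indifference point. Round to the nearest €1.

€791,250

At indifference, (EBIT − 42,000)(1 − t)/810,000 = (EBIT − 338,000)(1 − t)/490,000.
Cancelling (1 − t) and cross-multiplying: 490,000·(EBIT − 42,000) = 810,000·(EBIT − 338,000).
Solving, EBIT = (338,000·810,000 − 42,000·490,000) / (810,000 − 490,000) = 253,200,000,000 / 320,000 = 791,250.00.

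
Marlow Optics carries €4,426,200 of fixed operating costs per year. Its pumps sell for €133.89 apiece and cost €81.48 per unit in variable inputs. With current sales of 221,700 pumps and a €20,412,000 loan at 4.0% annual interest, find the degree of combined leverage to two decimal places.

Total contribution margin = 221,700 × €52.41 = €11,619,297.00.
Subtracting fixed costs: EBIT = €11,619,297.00 − €4,426,200 = €7,193,097.00. Interest = €816,480.00.
DOL = €11,619,297.00 ÷ €7,193,097.00 = 1.6153; DFL = €7,193,097.00 ÷ €6,376,617.00 = 1.1280.
DCL = DOL × DFL = 1.6153 × 1.1280 = 1.8221.

1.82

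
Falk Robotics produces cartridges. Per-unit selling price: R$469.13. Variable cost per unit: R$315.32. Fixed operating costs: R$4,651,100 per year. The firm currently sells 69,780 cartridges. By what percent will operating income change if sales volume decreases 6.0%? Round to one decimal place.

At 69,780 units, contribution = 69,780 × R$153.81 = R$10,732,861.80.
Operating income = contribution − fixed costs = R$10,732,861.80 − R$4,651,100 = R$6,081,761.80.
DOL = contribution ÷ EBIT = R$10,732,861.80 ÷ R$6,081,761.80 = 1.7648.
So EBIT moves 1.7648 × (-6.0%) = -10.6%.

-10.6%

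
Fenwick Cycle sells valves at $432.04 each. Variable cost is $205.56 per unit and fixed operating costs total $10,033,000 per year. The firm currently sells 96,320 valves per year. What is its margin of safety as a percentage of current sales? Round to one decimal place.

Each unit contributes $432.04 − $205.56 = $226.48. Break-even units = $10,033,000 ÷ $226.48 = 44,299.72; break-even revenue = 44,299.72 × $432.04 = $19,139,249.91.
Actual sales revenue = 96,320 × $432.04 = $41,614,092.80.
Margin of safety = ($41,614,092.80 − $19,139,249.91) ÷ $41,614,092.80 = 54.0%.

54.0%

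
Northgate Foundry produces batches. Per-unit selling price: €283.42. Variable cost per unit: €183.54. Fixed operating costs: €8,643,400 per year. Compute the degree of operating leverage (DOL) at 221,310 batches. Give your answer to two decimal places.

At 221,310 units, contribution = 221,310 × €99.88 = €22,104,442.80.
Operating income = contribution − fixed costs = €22,104,442.80 − €8,643,400 = €13,461,042.80.
DOL = contribution ÷ EBIT = €22,104,442.80 ÷ €13,461,042.80 = 1.6421.

1.64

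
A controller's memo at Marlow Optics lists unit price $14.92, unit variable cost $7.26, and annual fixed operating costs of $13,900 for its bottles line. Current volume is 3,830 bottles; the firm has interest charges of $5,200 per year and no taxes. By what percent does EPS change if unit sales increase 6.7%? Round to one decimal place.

Total contribution margin = 3,830 × $7.66 = $29,337.80.
Subtracting fixed costs: EBIT = $29,337.80 − $13,900 = $15,437.80.
Interest = $5,200.00, so EBIT − I = $10,237.80.
Degree of combined leverage = contribution ÷ (EBIT − I) = $29,337.80 ÷ $10,237.80 = 2.8656.
%ΔEPS = DCL × %ΔSales = 2.8656 × +6.7% = +19.2%.

+19.2%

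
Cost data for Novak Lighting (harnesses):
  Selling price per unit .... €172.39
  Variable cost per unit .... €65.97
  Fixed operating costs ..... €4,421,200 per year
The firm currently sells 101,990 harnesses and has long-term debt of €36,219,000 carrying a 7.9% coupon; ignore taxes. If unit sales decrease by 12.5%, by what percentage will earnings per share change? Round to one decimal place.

-38.0%

Total contribution margin = 101,990 × €106.42 = €10,853,775.80.
Subtracting fixed costs: EBIT = €10,853,775.80 − €4,421,200 = €6,432,575.80.
Interest = €2,861,301.00, so EBIT − I = €3,571,274.80.
Degree of combined leverage = contribution ÷ (EBIT − I) = €10,853,775.80 ÷ €3,571,274.80 = 3.0392.
EPS therefore changes by 3.0392 × (-12.5%) = -38.0%.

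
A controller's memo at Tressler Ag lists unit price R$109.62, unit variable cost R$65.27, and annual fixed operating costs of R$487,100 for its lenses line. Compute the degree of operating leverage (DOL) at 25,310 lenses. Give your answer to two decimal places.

1.77

At 25,310 units, contribution = 25,310 × R$44.35 = R$1,122,498.50.
Subtracting fixed costs: EBIT = R$1,122,498.50 − R$487,100 = R$635,398.50.
Degree of operating leverage = R$1,122,498.50 / R$635,398.50 = 1.7666.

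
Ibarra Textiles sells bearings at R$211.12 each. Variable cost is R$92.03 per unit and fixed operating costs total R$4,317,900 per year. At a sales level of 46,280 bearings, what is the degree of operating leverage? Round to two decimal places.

At 46,280 units, contribution = 46,280 × R$119.09 = R$5,511,485.20.
Operating income = contribution − fixed costs = R$5,511,485.20 − R$4,317,900 = R$1,193,585.20.
Degree of operating leverage = R$5,511,485.20 / R$1,193,585.20 = 4.6176.

4.62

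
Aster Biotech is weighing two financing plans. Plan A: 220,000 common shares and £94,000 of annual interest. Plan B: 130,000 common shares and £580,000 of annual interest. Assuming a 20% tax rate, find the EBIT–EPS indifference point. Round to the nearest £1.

£1,282,000

At indifference, (EBIT − 94,000)(1 − t)/220,000 = (EBIT − 580,000)(1 − t)/130,000.
Cancelling (1 − t) and cross-multiplying: 130,000·(EBIT − 94,000) = 220,000·(EBIT − 580,000).
Solving, EBIT = (580,000·220,000 − 94,000·130,000) / (220,000 − 130,000) = 115,380,000,000 / 90,000 = 1,282,000.00.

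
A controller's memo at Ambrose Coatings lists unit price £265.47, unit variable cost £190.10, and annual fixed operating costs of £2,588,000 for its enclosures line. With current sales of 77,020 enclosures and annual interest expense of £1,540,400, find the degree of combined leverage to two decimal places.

Total contribution margin = 77,020 × £75.37 = £5,804,997.40.
Operating income = contribution − fixed costs = £5,804,997.40 − £2,588,000 = £3,216,997.40. Interest = £1,540,400.00, so EBIT − I = £1,676,597.40.
DCL = contribution ÷ (EBIT − I) = £5,804,997.40 ÷ £1,676,597.40 = 3.4624.

3.46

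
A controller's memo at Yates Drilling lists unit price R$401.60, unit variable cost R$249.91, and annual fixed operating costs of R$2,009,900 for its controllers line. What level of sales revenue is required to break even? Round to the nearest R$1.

CM per unit = R$401.60 − R$249.91 = R$151.69; CM ratio = R$151.69 / R$401.60 = 0.3777.
Break-even revenue = fixed costs × price ÷ CM = R$2,009,900 × R$401.60 ÷ R$151.69 = R$5,321,220.

R$5,321,220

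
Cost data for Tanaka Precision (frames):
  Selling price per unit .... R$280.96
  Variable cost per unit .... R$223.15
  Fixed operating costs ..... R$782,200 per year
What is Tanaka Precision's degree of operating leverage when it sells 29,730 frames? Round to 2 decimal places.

Contribution at this volume is 29,730 × R$57.81 = R$1,718,691.30.
Operating income = contribution − fixed costs = R$1,718,691.30 − R$782,200 = R$936,491.30.
So DOL = total CM / EBIT = R$1,718,691.30 / R$936,491.30 = 1.8352.

1.84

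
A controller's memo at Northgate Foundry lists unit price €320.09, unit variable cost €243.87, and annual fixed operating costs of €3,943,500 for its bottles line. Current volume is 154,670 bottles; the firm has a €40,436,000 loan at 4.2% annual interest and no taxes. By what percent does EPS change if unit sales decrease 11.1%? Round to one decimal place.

-21.3%

Total contribution margin = 154,670 × €76.22 = €11,788,947.40.
EBIT = €11,788,947.40 − €3,943,500 = €7,845,447.40.
Interest = €1,698,312.00, so EBIT − I = €6,147,135.40.
DCL = total CM / (EBIT − I) = €11,788,947.40 / €6,147,135.40 = 1.9178.
EPS therefore changes by 1.9178 × (-11.1%) = -21.3%.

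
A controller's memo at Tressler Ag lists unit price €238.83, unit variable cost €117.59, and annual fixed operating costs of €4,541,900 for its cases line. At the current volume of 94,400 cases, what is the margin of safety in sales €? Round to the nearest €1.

€13,598,489

Each unit contributes €238.83 − €117.59 = €121.24. Break-even units = €4,541,900 ÷ €121.24 = 37,462.06; break-even revenue = 37,462.06 × €238.83 = €8,947,063.49.
Actual sales revenue = 94,400 × €238.83 = €22,545,552.00.
Margin of safety = €22,545,552.00 − €8,947,063.49 = €13,598,489.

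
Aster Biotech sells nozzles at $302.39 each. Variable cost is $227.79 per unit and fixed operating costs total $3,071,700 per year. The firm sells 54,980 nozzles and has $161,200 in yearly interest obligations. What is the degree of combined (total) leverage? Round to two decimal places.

Total contribution margin = 54,980 × $74.60 = $4,101,508.00.
Subtracting fixed costs: EBIT = $4,101,508.00 − $3,071,700 = $1,029,808.00. Interest = $161,200.00.
DOL = $4,101,508.00 ÷ $1,029,808.00 = 3.9828; DFL = $1,029,808.00 ÷ $868,608.00 = 1.1856.
Combined leverage = 3.9828 × 1.1856 = 4.7220.

4.72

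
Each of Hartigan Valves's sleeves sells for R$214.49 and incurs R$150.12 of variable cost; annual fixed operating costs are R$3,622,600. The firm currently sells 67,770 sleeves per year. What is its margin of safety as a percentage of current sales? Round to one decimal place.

Each unit contributes R$214.49 − R$150.12 = R$64.37. Break-even units = R$3,622,600 ÷ R$64.37 = 56,277.77; break-even revenue = 56,277.77 × R$214.49 = R$12,071,018.70.
Actual sales revenue = 67,770 × R$214.49 = R$14,535,987.30.
Margin of safety = (R$14,535,987.30 − R$12,071,018.70) ÷ R$14,535,987.30 = 17.0%.

17.0%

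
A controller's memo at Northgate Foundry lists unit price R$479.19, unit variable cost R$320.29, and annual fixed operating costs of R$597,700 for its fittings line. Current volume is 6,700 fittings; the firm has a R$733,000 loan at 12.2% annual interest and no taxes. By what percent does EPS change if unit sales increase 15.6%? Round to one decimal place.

At 6,700 units, contribution = 6,700 × R$158.90 = R$1,064,630.00.
EBIT = R$1,064,630.00 − R$597,700 = R$466,930.00.
After interest of R$89,426.00, pre-tax earnings = R$377,504.00.
DCL = total CM / (EBIT − I) = R$1,064,630.00 / R$377,504.00 = 2.8202.
EPS therefore changes by 2.8202 × (+15.6%) = +44.0%.

+44.0%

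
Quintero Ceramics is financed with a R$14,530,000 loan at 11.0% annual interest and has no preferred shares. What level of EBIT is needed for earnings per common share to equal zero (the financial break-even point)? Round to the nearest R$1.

Annual interest = 11.0% × R$14,530,000 = R$1,598,300.00.
With no preferred dividends, EPS = 0 when EBIT exactly covers interest, so the financial break-even EBIT is R$1,598,300.00.

R$1,598,300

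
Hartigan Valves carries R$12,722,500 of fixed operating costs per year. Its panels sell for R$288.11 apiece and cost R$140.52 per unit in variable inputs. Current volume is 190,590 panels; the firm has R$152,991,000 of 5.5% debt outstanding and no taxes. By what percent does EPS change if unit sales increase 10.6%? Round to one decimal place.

Contribution at this volume is 190,590 × R$147.59 = R$28,129,178.10.
Operating income = contribution − fixed costs = R$28,129,178.10 − R$12,722,500 = R$15,406,678.10.
After interest of R$8,414,505.00, pre-tax earnings = R$6,992,173.10.
Degree of combined leverage = contribution ÷ (EBIT − I) = R$28,129,178.10 ÷ R$6,992,173.10 = 4.0230.
%ΔEPS = DCL × %ΔSales = 4.0230 × +10.6% = +42.6%.

+42.6%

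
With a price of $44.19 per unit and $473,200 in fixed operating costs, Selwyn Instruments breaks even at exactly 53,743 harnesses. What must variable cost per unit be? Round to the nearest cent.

$35.39

Contribution per unit must be FC / Q = $473,200 / 53,743 = $8.8049.
Variable cost per unit = $44.19 − $8.8049 = $35.39.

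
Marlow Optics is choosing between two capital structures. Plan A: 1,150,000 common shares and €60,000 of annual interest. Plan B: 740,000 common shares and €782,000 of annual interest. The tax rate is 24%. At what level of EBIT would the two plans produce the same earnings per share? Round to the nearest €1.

Set EPS_A = EPS_B: (EBIT − €60,000)(1 − 0.24) ÷ 1,150,000 = (EBIT − €782,000)(1 − 0.24) ÷ 740,000.
Cancelling (1 − t) and cross-multiplying: 740,000·(EBIT − 60,000) = 1,150,000·(EBIT − 782,000).
Solving, EBIT = (782,000·1,150,000 − 60,000·740,000) / (1,150,000 − 740,000) = 854,900,000,000 / 410,000 = 2,085,121.95.

€2,085,122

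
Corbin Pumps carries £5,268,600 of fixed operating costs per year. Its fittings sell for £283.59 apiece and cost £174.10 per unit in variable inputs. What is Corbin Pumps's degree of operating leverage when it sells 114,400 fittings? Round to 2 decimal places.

Total contribution margin = 114,400 × £109.49 = £12,525,656.00.
Subtracting fixed costs: EBIT = £12,525,656.00 − £5,268,600 = £7,257,056.00.
Degree of operating leverage = £12,525,656.00 / £7,257,056.00 = 1.7260.

1.73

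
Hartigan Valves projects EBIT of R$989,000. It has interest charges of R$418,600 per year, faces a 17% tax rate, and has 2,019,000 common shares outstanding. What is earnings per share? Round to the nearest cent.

Pre-tax income = R$989,000 − R$418,600.00 = R$570,400.00.
Net income = R$570,400.00 × (1 − 0.17) = R$473,432.00.
Per share: R$473,432.00 / 2,019,000 shares = R$0.23.

R$0.23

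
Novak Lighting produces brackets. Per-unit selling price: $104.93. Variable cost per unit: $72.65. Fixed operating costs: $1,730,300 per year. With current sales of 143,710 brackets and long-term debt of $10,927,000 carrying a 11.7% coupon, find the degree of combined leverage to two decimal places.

2.85

Contribution at this volume is 143,710 × $32.28 = $4,638,958.80.
Subtracting fixed costs: EBIT = $4,638,958.80 − $1,730,300 = $2,908,658.80. Interest = $1,278,459.00.
DOL = $4,638,958.80 ÷ $2,908,658.80 = 1.5949; DFL = $2,908,658.80 ÷ $1,630,199.80 = 1.7842.
DCL = DOL × DFL = 1.5949 × 1.7842 = 2.8456.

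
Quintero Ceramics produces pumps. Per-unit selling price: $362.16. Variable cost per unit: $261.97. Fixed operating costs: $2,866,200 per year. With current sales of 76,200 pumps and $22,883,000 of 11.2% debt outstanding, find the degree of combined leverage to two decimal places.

At 76,200 units, contribution = 76,200 × $100.19 = $7,634,478.00.
EBIT = $7,634,478.00 − $2,866,200 = $4,768,278.00. Interest = $2,562,896.00, so EBIT − I = $2,205,382.00.
DCL = contribution ÷ (EBIT − I) = $7,634,478.00 ÷ $2,205,382.00 = 3.4617.

3.46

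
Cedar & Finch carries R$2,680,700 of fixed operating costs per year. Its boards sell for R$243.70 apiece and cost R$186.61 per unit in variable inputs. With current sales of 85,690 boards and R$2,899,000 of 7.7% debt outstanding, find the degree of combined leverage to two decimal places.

At 85,690 units, contribution = 85,690 × R$57.09 = R$4,892,042.10.
Subtracting fixed costs: EBIT = R$4,892,042.10 − R$2,680,700 = R$2,211,342.10. Interest = R$223,223.00.
DOL = R$4,892,042.10 ÷ R$2,211,342.10 = 2.2123; DFL = R$2,211,342.10 ÷ R$1,988,119.10 = 1.1123.
Combined leverage = 2.2123 × 1.1123 = 2.4607.

2.46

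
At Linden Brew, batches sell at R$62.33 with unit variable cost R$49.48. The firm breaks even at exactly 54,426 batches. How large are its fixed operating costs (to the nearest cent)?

R$699,374.10

Unit CM = price − variable cost = R$62.33 − R$49.48 = R$12.85.
Since BE = FC / CM, FC = 54,426 × R$12.85 = R$699,374.10.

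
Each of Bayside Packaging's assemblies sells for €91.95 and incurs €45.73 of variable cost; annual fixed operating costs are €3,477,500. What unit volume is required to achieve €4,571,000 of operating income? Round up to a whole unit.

Each unit contributes €91.95 − €45.73 = €46.22.
Required volume = (fixed costs + target profit) ÷ CM = (€3,477,500 + €4,571,000) ÷ €46.22 = 174,134.57, so 174,135 assemblies.

174,135 assemblies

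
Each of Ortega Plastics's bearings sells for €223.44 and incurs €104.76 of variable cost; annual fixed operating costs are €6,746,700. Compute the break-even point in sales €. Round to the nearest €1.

€12,702,078

CM per unit = €223.44 − €104.76 = €118.68; CM ratio = €118.68 / €223.44 = 0.5311.
Break-even sales = FC ÷ CM ratio = €6,746,700 × €223.44 / €118.68 = €12,702,078.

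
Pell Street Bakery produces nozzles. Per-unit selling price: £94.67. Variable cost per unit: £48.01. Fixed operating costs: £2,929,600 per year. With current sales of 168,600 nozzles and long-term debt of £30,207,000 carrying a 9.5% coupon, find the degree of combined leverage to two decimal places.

At 168,600 units, contribution = 168,600 × £46.66 = £7,866,876.00.
Operating income = contribution − fixed costs = £7,866,876.00 − £2,929,600 = £4,937,276.00. Interest = £2,869,665.00, so EBIT − I = £2,067,611.00.
Degree of total leverage = total CM / (EBIT − interest) = £7,866,876.00 / £2,067,611.00 = 3.8048.

3.80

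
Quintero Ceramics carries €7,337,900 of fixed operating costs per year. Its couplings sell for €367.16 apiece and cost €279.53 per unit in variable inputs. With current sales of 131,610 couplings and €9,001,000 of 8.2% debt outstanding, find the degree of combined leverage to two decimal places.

Contribution at this volume is 131,610 × €87.63 = €11,532,984.30.
EBIT = €11,532,984.30 − €7,337,900 = €4,195,084.30. Interest = €738,082.00, so EBIT − I = €3,457,002.30.
DCL = contribution ÷ (EBIT − I) = €11,532,984.30 ÷ €3,457,002.30 = 3.3361.

3.34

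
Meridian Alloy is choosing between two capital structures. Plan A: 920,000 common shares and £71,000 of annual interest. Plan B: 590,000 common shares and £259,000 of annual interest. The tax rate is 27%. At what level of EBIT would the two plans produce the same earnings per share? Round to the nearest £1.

£595,121

At indifference, (EBIT − 71,000)(1 − t)/920,000 = (EBIT − 259,000)(1 − t)/590,000.
Cancelling (1 − t) and cross-multiplying: 590,000·(EBIT − 71,000) = 920,000·(EBIT − 259,000).
Solving, EBIT = (259,000·920,000 − 71,000·590,000) / (920,000 − 590,000) = 196,390,000,000 / 330,000 = 595,121.21.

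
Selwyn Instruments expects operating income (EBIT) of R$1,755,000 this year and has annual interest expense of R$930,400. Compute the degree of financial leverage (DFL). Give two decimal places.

Interest = R$930,400.00.
Degree of financial leverage = EBIT / (EBIT − interest) = R$1,755,000 / R$824,600.00 = 2.1283.

2.13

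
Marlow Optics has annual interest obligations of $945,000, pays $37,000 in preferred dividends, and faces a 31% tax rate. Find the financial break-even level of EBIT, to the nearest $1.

$998,623

Preferred dividends are paid after tax, so their pre-tax equivalent is $37,000 ÷ (1 − 0.31) = $53,623.19.
EPS = 0 when EBIT covers interest plus the pre-tax preferred burden: $945,000 + $53,623.19 = $998,623.19.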